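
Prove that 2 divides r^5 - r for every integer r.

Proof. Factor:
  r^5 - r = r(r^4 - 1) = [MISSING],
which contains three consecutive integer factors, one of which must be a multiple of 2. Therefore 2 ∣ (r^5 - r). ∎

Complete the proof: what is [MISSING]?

r^4 - 1 = (r^2 - 1)(r^2 + 1), and r^2 - 1 = (r-1)(r+1).
So r(r^4 - 1) = (r - 1)r(r + 1)(r^2 + 1).

(r - 1)r(r + 1)(r^2 + 1)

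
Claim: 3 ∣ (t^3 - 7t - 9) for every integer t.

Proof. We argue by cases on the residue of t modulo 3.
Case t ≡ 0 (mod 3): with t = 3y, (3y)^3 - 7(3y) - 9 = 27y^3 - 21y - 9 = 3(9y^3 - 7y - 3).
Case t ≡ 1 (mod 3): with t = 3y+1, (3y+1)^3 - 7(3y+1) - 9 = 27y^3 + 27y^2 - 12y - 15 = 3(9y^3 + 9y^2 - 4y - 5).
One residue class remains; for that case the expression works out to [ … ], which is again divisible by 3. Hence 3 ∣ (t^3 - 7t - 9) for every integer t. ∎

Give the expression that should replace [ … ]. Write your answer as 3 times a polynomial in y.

Only t ≡ 2 (mod 3) is unaccounted for. Put t = 3y+2:
(3y+2)^3 - 7(3y+2) - 9 expands to 27y^3 + 54y^2 + 15y - 15,
and factoring out 3 leaves 3(9y^3 + 18y^2 + 5y - 5).

3(9y^3 + 18y^2 + 5y - 5)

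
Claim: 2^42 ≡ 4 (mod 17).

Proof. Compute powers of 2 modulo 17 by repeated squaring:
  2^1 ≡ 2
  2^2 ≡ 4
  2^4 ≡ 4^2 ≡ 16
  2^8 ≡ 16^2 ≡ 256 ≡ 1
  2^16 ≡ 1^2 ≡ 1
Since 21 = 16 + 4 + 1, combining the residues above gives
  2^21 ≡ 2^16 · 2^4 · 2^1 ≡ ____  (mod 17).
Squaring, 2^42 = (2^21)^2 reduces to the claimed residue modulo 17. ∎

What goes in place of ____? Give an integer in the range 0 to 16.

2^16 · 2^4 · 2^1 ≡ 1 · 16 · 2 = 32.
32 mod 17 = 15, so 2^21 ≡ 15 (mod 17).

15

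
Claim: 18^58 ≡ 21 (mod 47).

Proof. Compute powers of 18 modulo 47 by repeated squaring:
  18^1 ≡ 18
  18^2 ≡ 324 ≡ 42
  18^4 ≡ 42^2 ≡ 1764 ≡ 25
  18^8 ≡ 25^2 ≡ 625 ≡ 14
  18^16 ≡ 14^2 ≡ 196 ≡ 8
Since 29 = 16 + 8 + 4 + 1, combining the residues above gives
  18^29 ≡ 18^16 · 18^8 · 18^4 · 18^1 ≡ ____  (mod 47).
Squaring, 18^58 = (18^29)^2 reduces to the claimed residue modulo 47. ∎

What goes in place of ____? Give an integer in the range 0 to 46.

16

Multiply the listed residues: 8 · 14 · 25 · 18 = 112 → 2800 → 50400.
Reducing modulo 47: 50400 = 1072·47 + 16, so 18^29 ≡ 16.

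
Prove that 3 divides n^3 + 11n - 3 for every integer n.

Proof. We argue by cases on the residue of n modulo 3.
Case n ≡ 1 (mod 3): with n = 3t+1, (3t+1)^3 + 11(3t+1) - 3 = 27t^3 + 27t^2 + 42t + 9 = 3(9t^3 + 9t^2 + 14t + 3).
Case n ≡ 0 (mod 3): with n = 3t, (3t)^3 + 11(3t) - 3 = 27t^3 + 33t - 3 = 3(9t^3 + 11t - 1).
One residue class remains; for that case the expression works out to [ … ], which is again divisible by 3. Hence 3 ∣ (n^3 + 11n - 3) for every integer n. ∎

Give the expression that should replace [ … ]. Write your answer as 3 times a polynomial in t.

The residues treated are {1, 0}, so the missing case is n ≡ 2 (mod 3); write n = 3t+2.
Then (3t+2)^3 + 11(3t+2) - 3 = 27t^3 + 54t^2 + 69t + 27 = 3(9t^3 + 18t^2 + 23t + 9).

3(9t^3 + 18t^2 + 23t + 9)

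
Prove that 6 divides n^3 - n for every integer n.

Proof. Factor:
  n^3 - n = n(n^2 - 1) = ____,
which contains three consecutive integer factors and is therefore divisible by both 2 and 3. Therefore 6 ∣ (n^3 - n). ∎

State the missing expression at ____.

n(n^2 - 1) = n(n - 1)(n + 1) = (n - 1)n(n + 1).
These three factors are consecutive integers, so their product is divisible by 6.

(n - 1)n(n + 1)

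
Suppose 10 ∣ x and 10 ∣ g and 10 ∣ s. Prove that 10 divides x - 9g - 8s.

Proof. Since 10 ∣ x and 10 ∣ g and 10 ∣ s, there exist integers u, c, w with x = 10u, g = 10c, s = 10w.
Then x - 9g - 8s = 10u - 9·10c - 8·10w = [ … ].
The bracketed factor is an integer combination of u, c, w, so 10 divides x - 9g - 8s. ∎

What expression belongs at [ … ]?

10(-9c + u - 8w)

Each term has a factor of 10: 10u - 9·10c - 8·10w = 10·(-9c + u - 8w).
Since -9c + u - 8w is an integer, 10 ∣ (x - 9g - 8s).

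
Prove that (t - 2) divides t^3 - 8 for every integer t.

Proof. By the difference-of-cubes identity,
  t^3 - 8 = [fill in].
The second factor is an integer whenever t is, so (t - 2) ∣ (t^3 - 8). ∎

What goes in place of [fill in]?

(t - 2)(t^2 + 2t + 4)

a^3 - b^3 = (a - b)(a^2 + ab + b^2). With a = t, b = 2:
t^3 - 8 = (t - 2)(t^2 + 2t + 4).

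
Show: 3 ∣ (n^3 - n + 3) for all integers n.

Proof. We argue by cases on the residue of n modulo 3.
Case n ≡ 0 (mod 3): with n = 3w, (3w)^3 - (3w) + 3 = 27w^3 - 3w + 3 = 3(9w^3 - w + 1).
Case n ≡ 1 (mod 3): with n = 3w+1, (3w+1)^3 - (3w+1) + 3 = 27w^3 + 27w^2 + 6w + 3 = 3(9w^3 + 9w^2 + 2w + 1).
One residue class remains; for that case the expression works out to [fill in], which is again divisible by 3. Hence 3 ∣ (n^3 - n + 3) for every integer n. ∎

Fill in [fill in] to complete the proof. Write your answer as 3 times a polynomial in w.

The residues treated are {0, 1}, so the missing case is n ≡ 2 (mod 3); write n = 3w+2.
Then (3w+2)^3 - (3w+2) + 3 = 27w^3 + 54w^2 + 33w + 9 = 3(9w^3 + 18w^2 + 11w + 3).

3(9w^3 + 18w^2 + 11w + 3)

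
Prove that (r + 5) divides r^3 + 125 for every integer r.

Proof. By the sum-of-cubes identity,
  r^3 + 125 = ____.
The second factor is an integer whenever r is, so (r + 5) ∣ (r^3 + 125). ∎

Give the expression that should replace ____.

Polynomial division of r^3 + 125 by r + 5 leaves remainder 0 and quotient r^2 - 5r + 25.
Hence r^3 + 125 = (r + 5)(r^2 - 5r + 25).

(r + 5)(r^2 - 5r + 25)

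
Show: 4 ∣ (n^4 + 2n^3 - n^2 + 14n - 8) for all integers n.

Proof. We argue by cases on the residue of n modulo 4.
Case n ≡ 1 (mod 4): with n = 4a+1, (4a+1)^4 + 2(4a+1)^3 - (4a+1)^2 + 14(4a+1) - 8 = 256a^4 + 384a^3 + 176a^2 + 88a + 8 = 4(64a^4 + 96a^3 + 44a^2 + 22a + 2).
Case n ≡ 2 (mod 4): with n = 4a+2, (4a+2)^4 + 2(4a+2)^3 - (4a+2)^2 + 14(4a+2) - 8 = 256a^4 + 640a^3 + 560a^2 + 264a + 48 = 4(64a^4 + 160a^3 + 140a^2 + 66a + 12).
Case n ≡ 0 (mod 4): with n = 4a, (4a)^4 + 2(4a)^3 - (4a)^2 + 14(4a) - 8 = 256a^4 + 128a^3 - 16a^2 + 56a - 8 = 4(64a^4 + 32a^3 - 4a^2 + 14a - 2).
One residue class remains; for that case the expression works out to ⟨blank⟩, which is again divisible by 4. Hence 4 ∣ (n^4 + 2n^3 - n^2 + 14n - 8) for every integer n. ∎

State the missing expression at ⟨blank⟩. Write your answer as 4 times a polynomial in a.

4(64a^4 + 224a^3 + 284a^2 + 170a + 40)

Only n ≡ 3 (mod 4) is unaccounted for. Put n = 4a+3:
(4a+3)^4 + 2(4a+3)^3 - (4a+3)^2 + 14(4a+3) - 8 expands to 256a^4 + 896a^3 + 1136a^2 + 680a + 160,
and factoring out 4 leaves 4(64a^4 + 224a^3 + 284a^2 + 170a + 40).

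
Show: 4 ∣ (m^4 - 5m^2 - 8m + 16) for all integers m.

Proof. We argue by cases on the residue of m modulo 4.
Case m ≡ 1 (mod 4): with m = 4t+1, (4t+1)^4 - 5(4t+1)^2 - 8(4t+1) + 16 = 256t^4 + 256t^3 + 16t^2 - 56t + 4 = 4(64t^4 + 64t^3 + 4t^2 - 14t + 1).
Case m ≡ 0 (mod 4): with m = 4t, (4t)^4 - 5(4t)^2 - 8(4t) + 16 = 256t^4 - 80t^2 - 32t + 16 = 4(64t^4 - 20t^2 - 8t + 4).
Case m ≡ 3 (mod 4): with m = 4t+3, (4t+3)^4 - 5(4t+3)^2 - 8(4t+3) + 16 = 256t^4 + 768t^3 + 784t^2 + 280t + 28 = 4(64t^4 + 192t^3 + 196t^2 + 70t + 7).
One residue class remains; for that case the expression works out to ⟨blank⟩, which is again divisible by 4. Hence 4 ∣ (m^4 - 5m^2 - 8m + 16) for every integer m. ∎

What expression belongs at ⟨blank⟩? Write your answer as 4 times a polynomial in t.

The residues treated are {1, 0, 3}, so the missing case is m ≡ 2 (mod 4); write m = 4t+2.
Then (4t+2)^4 - 5(4t+2)^2 - 8(4t+2) + 16 = 256t^4 + 512t^3 + 304t^2 + 16t - 4 = 4(64t^4 + 128t^3 + 76t^2 + 4t - 1).

4(64t^4 + 128t^3 + 76t^2 + 4t - 1)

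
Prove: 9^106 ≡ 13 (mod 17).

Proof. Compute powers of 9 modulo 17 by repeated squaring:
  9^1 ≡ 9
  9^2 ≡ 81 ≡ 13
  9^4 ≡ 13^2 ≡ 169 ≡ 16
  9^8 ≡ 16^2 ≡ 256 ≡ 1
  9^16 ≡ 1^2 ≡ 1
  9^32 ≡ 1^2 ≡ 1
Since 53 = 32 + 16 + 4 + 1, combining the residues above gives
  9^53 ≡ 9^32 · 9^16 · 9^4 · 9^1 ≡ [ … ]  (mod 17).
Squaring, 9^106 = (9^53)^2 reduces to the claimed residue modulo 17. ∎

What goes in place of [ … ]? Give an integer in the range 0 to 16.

8

Multiply the listed residues: 1 · 1 · 16 · 9 = 1 → 16 → 144.
Reducing modulo 17: 144 = 8·17 + 8, so 9^53 ≡ 8.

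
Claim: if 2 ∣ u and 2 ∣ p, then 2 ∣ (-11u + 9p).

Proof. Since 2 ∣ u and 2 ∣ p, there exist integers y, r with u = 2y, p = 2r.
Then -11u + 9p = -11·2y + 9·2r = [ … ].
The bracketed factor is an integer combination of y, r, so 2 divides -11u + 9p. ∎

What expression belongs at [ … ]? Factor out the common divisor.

Each term has a factor of 2: -11·2y + 9·2r = 2·(9r - 11y).
Since 9r - 11y is an integer, 2 ∣ (-11u + 9p).

2(9r - 11y)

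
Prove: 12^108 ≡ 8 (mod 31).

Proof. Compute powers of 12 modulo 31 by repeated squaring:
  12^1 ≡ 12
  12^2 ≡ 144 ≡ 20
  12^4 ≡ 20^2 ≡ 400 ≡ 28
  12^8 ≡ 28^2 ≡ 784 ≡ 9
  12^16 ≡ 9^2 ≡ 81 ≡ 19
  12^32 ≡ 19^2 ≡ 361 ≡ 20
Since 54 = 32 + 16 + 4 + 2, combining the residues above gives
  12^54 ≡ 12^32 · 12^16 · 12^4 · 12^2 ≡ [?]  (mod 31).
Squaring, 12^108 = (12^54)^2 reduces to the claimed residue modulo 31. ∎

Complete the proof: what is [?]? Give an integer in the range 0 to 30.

16

Multiply the listed residues: 20 · 19 · 28 · 20 = 380 → 10640 → 212800.
Reducing modulo 31: 212800 = 6864·31 + 16, so 12^54 ≡ 16.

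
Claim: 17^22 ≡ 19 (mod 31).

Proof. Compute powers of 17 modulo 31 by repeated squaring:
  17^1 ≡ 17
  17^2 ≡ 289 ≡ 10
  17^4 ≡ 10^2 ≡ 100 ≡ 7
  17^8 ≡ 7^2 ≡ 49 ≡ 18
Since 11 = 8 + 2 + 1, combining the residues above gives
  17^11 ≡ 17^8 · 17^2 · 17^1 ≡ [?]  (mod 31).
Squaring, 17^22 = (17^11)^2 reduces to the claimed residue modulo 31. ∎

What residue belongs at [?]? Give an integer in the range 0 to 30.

17^8 · 17^2 · 17^1 ≡ 18 · 10 · 17 = 3060.
3060 mod 31 = 22, so 17^11 ≡ 22 (mod 31).

22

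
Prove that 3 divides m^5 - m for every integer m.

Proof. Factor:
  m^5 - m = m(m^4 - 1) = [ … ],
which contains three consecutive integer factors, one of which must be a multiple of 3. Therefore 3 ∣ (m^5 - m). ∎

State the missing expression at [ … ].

(m - 1)m(m + 1)(m^2 + 1)

m^4 - 1 = (m^2 - 1)(m^2 + 1), and m^2 - 1 = (m-1)(m+1).
So m(m^4 - 1) = (m - 1)m(m + 1)(m^2 + 1).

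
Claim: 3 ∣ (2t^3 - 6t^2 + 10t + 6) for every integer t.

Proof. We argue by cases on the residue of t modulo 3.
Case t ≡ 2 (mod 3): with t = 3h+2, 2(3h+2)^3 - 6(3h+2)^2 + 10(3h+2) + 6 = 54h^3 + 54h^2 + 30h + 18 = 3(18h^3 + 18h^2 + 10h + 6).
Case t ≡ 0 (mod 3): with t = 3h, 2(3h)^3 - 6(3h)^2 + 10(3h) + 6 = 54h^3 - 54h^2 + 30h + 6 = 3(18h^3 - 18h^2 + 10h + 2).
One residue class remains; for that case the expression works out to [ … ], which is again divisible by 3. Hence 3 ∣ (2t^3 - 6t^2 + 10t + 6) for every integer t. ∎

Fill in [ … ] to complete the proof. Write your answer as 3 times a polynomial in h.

3(18h^3 + 4h + 4)

Only t ≡ 1 (mod 3) is unaccounted for. Put t = 3h+1:
2(3h+1)^3 - 6(3h+1)^2 + 10(3h+1) + 6 expands to 54h^3 + 12h + 12,
and factoring out 3 leaves 3(18h^3 + 4h + 4).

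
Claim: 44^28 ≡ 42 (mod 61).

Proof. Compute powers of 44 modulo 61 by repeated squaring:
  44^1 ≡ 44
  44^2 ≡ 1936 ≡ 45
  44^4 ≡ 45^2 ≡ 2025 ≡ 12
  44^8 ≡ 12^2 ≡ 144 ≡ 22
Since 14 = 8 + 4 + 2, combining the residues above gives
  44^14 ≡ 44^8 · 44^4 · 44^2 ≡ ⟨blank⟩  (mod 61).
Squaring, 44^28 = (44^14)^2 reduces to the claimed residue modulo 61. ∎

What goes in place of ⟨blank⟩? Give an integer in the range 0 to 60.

46

44^8 · 44^4 · 44^2 ≡ 22 · 12 · 45 = 11880.
11880 mod 61 = 46, so 44^14 ≡ 46 (mod 61).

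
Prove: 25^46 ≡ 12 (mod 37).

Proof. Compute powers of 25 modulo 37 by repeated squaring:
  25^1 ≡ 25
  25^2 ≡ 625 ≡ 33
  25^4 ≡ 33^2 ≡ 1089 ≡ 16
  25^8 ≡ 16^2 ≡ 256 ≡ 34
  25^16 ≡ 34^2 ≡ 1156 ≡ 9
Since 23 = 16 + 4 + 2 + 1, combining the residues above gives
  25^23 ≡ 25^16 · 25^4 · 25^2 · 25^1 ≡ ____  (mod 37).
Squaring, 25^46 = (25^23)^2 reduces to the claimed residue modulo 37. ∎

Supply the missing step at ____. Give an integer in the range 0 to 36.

25^16 · 25^4 · 25^2 · 25^1 ≡ 9 · 16 · 33 · 25 = 118800.
118800 mod 37 = 30, so 25^23 ≡ 30 (mod 37).

30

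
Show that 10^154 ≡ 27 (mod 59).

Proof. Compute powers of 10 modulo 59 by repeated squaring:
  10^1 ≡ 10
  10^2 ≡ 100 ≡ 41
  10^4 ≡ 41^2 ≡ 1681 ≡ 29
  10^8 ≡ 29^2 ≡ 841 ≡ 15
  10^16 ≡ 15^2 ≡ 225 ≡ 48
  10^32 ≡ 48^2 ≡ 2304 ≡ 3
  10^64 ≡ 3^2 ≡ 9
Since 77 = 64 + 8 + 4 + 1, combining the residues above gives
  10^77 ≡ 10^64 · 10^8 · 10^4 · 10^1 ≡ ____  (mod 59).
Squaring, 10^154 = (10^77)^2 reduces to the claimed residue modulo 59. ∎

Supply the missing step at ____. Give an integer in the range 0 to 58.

Multiply the listed residues: 9 · 15 · 29 · 10 = 135 → 3915 → 39150.
Reducing modulo 59: 39150 = 663·59 + 33, so 10^77 ≡ 33.

33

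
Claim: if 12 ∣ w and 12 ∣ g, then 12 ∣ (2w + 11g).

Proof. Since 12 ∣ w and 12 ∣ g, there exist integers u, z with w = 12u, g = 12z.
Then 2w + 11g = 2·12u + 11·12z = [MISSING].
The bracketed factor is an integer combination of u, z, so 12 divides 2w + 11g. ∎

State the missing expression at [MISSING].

Pull the common 12 out of every term: 2·12u + 11·12z = 12(2u + 11z).
2u + 11z is an integer, which exhibits the divisibility.

12(2u + 11z)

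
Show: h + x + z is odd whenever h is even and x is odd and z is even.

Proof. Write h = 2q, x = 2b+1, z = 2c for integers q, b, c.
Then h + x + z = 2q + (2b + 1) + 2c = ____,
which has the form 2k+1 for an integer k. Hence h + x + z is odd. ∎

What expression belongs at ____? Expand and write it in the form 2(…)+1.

2(b + c + q) + 1

Expanding: 2q + (2b + 1) + 2c = 2b + 2c + 2q + 1.
Every term except the constant is even, so this is 2(b + c + q) + 1,
and b + c + q ∈ ℤ gives the required form.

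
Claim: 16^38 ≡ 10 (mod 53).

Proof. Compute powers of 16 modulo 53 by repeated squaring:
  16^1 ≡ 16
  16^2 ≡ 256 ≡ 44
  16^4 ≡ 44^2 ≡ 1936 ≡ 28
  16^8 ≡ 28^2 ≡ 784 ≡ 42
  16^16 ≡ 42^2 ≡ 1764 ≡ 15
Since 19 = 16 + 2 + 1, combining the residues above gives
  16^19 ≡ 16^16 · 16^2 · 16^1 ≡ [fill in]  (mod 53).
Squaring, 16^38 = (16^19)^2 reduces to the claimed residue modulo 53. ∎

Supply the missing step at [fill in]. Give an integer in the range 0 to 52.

16^16 · 16^2 · 16^1 ≡ 15 · 44 · 16 = 10560.
10560 mod 53 = 13, so 16^19 ≡ 13 (mod 53).

13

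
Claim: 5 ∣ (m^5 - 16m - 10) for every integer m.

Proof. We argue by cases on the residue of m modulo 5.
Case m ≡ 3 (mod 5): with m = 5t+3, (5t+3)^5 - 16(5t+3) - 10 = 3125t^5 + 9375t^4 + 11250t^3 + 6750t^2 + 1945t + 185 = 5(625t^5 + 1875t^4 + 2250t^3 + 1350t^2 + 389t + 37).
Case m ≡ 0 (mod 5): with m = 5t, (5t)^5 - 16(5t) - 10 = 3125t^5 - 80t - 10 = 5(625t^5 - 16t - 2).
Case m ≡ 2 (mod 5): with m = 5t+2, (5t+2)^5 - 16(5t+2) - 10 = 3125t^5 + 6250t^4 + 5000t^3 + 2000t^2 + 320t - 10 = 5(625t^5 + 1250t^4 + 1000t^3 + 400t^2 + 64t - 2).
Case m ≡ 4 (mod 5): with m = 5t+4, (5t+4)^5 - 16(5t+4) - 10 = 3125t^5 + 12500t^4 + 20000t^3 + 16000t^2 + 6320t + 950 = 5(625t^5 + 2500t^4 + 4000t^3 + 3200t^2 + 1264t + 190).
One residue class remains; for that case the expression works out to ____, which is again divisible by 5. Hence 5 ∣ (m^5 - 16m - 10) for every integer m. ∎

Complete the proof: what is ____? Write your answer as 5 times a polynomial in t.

5(625t^5 + 625t^4 + 250t^3 + 50t^2 - 11t - 5)

The residues treated are {3, 0, 2, 4}, so the missing case is m ≡ 1 (mod 5); write m = 5t+1.
Then (5t+1)^5 - 16(5t+1) - 10 = 3125t^5 + 3125t^4 + 1250t^3 + 250t^2 - 55t - 25 = 5(625t^5 + 625t^4 + 250t^3 + 50t^2 - 11t - 5).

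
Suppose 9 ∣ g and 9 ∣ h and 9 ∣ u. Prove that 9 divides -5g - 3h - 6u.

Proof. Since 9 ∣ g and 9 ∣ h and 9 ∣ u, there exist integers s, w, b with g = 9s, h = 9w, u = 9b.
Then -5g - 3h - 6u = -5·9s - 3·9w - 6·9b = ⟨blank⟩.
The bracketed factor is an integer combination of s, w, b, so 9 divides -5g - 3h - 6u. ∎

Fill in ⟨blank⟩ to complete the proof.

Pull the common 9 out of every term: -5·9s - 3·9w - 6·9b = 9(-6b - 5s - 3w).
-6b - 5s - 3w is an integer, which exhibits the divisibility.

9(-6b - 5s - 3w)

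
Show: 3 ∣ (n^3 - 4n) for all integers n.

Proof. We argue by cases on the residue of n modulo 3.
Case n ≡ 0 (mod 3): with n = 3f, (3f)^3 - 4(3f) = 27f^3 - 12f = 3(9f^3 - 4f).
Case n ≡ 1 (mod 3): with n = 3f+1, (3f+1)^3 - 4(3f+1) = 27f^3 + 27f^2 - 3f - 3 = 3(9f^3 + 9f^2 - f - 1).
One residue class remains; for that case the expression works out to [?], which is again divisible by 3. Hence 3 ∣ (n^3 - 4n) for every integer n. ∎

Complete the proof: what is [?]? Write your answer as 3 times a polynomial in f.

3(9f^3 + 18f^2 + 8f)

The residues treated are {0, 1}, so the missing case is n ≡ 2 (mod 3); write n = 3f+2.
Then (3f+2)^3 - 4(3f+2) = 27f^3 + 54f^2 + 24f = 3(9f^3 + 18f^2 + 8f).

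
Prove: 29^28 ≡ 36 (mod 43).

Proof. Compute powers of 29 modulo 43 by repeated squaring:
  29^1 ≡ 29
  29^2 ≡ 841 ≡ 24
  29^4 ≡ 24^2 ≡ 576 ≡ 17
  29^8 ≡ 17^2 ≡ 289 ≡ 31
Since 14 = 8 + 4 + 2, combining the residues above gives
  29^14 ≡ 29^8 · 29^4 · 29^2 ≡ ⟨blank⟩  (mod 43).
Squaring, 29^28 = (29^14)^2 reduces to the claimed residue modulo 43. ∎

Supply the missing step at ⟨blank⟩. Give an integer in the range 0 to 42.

6

29^8 · 29^4 · 29^2 ≡ 31 · 17 · 24 = 12648.
12648 mod 43 = 6, so 29^14 ≡ 6 (mod 43).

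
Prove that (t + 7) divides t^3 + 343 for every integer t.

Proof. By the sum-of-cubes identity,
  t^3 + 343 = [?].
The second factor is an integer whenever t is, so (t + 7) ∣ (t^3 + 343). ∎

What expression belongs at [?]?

a^3 + b^3 = (a + b)(a^2 - ab + b^2). With a = t, b = 7:
t^3 + 343 = (t + 7)(t^2 - 7t + 49).

(t + 7)(t^2 - 7t + 49)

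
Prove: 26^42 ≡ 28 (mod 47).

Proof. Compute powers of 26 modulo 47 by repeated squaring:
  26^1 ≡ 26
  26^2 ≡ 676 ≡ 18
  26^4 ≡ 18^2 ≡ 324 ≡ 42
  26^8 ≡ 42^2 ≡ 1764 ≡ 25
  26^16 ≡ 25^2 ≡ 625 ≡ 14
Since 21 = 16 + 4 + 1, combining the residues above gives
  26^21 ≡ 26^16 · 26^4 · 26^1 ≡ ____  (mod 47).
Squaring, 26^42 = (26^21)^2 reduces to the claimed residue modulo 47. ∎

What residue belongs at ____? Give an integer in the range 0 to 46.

13

26^16 · 26^4 · 26^1 ≡ 14 · 42 · 26 = 15288.
15288 mod 47 = 13, so 26^21 ≡ 13 (mod 47).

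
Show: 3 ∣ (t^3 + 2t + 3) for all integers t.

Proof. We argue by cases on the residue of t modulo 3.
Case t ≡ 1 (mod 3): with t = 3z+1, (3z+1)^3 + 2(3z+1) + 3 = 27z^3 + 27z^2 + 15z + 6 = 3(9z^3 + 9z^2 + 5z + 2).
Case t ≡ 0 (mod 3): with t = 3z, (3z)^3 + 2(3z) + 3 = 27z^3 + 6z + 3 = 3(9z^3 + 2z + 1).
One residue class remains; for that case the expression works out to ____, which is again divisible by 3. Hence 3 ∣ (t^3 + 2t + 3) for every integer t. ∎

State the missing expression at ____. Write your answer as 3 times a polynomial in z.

The residues treated are {1, 0}, so the missing case is t ≡ 2 (mod 3); write t = 3z+2.
Then (3z+2)^3 + 2(3z+2) + 3 = 27z^3 + 54z^2 + 42z + 15 = 3(9z^3 + 18z^2 + 14z + 5).

3(9z^3 + 18z^2 + 14z + 5)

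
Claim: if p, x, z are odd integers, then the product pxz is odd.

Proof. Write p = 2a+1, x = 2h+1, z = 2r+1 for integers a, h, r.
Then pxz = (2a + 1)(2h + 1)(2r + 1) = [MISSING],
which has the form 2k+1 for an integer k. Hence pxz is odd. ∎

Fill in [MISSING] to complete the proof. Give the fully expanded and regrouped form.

(2a + 1)(2h + 1)(2r + 1) = 8ahr + 4ah + 4ar + 2a + 4hr + 2h + 2r + 1
= 2(4ahr + 2ah + 2ar + a + 2hr + h + r) + 1.
Since 4ahr + 2ah + 2ar + a + 2hr + h + r is an integer, the product is of the form 2k+1 for an integer k.

2(4ahr + 2ah + 2ar + a + 2hr + h + r) + 1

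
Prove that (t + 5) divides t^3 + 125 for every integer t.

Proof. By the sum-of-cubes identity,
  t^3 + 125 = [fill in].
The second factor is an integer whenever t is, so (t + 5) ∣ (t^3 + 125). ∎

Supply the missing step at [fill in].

Polynomial division of t^3 + 125 by t + 5 leaves remainder 0 and quotient t^2 - 5t + 25.
Hence t^3 + 125 = (t + 5)(t^2 - 5t + 25).

(t + 5)(t^2 - 5t + 25)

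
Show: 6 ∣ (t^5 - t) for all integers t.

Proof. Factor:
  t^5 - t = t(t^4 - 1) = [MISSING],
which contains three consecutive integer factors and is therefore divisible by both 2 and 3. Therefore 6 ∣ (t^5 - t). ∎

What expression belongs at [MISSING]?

(t - 1)t(t + 1)(t^2 + 1)

t^4 - 1 = (t^2 - 1)(t^2 + 1), and t^2 - 1 = (t-1)(t+1).
So t(t^4 - 1) = (t - 1)t(t + 1)(t^2 + 1).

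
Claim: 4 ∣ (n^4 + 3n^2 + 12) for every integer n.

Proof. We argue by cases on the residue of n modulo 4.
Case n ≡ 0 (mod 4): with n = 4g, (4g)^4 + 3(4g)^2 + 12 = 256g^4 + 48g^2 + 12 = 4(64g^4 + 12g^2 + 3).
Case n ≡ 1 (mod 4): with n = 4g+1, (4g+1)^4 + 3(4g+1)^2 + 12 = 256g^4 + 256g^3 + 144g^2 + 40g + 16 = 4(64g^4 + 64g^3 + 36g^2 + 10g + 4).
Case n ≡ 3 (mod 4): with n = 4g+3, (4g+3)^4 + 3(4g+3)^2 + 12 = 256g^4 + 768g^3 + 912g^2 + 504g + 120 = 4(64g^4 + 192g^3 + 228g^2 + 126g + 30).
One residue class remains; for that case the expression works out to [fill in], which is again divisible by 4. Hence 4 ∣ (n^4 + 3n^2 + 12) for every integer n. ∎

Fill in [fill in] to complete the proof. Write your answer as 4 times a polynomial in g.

Only n ≡ 2 (mod 4) is unaccounted for. Put n = 4g+2:
(4g+2)^4 + 3(4g+2)^2 + 12 expands to 256g^4 + 512g^3 + 432g^2 + 176g + 40,
and factoring out 4 leaves 4(64g^4 + 128g^3 + 108g^2 + 44g + 10).

4(64g^4 + 128g^3 + 108g^2 + 44g + 10)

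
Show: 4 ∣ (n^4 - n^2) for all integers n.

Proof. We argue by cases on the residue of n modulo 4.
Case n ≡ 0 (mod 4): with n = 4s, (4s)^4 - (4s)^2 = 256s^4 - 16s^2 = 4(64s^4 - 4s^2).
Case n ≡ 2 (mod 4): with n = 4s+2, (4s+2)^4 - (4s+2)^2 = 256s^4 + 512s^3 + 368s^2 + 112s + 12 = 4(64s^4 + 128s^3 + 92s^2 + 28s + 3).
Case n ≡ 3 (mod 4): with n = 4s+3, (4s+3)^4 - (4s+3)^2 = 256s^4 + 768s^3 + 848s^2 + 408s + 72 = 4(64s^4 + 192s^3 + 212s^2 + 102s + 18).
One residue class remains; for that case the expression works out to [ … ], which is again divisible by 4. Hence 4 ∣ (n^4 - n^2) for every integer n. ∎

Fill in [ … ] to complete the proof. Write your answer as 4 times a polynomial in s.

Only n ≡ 1 (mod 4) is unaccounted for. Put n = 4s+1:
(4s+1)^4 - (4s+1)^2 expands to 256s^4 + 256s^3 + 80s^2 + 8s,
and factoring out 4 leaves 4(64s^4 + 64s^3 + 20s^2 + 2s).

4(64s^4 + 64s^3 + 20s^2 + 2s)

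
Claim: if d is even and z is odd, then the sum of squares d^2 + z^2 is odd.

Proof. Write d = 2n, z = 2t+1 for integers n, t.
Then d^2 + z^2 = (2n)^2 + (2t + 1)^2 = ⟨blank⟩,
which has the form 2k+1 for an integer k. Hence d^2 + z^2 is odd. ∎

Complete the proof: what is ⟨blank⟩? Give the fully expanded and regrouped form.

2(2n^2 + 2t^2 + 2t) + 1

(2n)^2 + (2t + 1)^2 = 4n^2 + 4t^2 + 4t + 1
= 2(2n^2 + 2t^2 + 2t) + 1.
Since 2n^2 + 2t^2 + 2t is an integer, the sum of squares is of the form 2k+1 for an integer k.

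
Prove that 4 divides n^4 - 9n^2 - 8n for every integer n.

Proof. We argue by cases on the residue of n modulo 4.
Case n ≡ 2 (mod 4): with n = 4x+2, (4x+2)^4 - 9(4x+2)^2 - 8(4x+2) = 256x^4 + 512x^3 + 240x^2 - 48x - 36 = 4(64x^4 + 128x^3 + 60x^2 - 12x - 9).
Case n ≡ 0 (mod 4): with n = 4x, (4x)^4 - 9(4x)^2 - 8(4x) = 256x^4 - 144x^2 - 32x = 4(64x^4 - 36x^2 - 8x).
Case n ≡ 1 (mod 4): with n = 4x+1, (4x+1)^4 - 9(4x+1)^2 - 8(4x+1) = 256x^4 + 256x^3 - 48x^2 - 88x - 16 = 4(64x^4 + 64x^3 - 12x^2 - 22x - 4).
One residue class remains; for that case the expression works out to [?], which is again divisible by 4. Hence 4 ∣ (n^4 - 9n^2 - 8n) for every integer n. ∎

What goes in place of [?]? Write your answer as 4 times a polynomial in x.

Only n ≡ 3 (mod 4) is unaccounted for. Put n = 4x+3:
(4x+3)^4 - 9(4x+3)^2 - 8(4x+3) expands to 256x^4 + 768x^3 + 720x^2 + 184x - 24,
and factoring out 4 leaves 4(64x^4 + 192x^3 + 180x^2 + 46x - 6).

4(64x^4 + 192x^3 + 180x^2 + 46x - 6)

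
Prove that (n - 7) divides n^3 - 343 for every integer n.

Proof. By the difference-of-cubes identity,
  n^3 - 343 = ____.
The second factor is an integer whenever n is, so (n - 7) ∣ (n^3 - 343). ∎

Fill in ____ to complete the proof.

(n - 7)(n^2 + 7n + 49)

a^3 - b^3 = (a - b)(a^2 + ab + b^2). With a = n, b = 7:
n^3 - 343 = (n - 7)(n^2 + 7n + 49).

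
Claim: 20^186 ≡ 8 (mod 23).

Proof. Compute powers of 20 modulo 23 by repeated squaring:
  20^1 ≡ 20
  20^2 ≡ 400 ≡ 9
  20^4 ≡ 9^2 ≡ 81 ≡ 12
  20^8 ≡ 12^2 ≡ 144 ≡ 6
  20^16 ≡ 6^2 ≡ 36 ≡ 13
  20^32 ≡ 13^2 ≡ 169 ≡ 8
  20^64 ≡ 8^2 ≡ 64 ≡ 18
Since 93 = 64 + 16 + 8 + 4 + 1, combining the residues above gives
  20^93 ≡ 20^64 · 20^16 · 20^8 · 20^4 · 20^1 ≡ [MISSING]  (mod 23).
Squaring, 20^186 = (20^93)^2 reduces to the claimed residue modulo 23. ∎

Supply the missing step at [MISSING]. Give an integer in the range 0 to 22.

10

Multiply the listed residues: 18 · 13 · 6 · 12 · 20 = 234 → 1404 → 16848 → 336960.
Reducing modulo 23: 336960 = 14650·23 + 10, so 20^93 ≡ 10.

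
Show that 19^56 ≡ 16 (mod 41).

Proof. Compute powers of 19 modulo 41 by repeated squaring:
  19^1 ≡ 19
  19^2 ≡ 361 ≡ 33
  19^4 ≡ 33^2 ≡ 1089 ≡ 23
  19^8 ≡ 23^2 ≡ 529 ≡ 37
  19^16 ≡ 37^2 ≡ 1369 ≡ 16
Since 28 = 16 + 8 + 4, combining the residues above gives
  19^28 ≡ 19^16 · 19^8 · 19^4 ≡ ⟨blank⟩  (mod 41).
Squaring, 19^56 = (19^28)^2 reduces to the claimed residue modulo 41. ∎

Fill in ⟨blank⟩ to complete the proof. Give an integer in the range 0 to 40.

4

Multiply the listed residues: 16 · 37 · 23 = 592 → 13616.
Reducing modulo 41: 13616 = 332·41 + 4, so 19^28 ≡ 4.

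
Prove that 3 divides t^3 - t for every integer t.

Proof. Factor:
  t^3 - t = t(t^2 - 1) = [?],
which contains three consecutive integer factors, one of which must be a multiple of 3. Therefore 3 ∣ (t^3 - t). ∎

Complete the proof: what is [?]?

t(t^2 - 1) = t(t - 1)(t + 1) = (t - 1)t(t + 1).
These three factors are consecutive integers, so their product is divisible by 3.

(t - 1)t(t + 1)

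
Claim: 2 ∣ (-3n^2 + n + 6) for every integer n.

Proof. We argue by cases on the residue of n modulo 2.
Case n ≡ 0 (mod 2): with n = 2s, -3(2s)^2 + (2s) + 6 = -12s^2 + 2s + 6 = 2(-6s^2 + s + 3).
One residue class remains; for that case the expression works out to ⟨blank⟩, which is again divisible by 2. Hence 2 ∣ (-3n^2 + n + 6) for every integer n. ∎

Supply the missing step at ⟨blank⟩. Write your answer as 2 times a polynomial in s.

Only n ≡ 1 (mod 2) is unaccounted for. Put n = 2s+1:
-3(2s+1)^2 + (2s+1) + 6 expands to -12s^2 - 10s + 4,
and factoring out 2 leaves 2(-6s^2 - 5s + 2).

2(-6s^2 - 5s + 2)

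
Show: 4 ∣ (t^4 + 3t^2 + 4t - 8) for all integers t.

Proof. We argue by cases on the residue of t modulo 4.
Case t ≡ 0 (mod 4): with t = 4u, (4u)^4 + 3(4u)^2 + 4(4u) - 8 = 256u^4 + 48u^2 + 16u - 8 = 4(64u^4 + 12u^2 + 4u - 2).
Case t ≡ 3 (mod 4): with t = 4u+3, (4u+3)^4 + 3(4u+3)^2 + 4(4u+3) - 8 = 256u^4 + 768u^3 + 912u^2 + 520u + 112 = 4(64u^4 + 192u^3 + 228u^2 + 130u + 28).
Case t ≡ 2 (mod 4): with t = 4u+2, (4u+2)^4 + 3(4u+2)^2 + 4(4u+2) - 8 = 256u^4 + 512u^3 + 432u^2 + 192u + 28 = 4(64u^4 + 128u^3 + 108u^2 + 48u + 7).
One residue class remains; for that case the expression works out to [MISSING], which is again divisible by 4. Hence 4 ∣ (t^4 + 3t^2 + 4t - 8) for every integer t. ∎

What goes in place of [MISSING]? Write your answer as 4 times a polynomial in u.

4(64u^4 + 64u^3 + 36u^2 + 14u)

The residues treated are {0, 3, 2}, so the missing case is t ≡ 1 (mod 4); write t = 4u+1.
Then (4u+1)^4 + 3(4u+1)^2 + 4(4u+1) - 8 = 256u^4 + 256u^3 + 144u^2 + 56u = 4(64u^4 + 64u^3 + 36u^2 + 14u).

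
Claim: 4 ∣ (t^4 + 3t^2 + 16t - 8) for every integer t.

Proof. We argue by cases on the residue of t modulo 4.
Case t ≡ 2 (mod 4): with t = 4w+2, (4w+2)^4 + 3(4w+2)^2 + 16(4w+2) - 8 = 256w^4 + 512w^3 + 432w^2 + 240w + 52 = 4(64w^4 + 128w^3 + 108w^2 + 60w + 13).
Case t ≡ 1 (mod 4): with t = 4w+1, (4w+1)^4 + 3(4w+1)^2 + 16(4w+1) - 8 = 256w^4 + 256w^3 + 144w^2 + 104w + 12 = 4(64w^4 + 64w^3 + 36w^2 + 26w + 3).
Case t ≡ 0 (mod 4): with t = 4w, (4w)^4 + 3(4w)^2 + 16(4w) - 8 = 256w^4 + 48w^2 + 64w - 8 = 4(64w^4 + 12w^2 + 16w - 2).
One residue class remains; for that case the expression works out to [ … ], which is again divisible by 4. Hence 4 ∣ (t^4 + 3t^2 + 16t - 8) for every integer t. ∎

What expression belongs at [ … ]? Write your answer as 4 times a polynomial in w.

4(64w^4 + 192w^3 + 228w^2 + 142w + 37)

The residues treated are {2, 1, 0}, so the missing case is t ≡ 3 (mod 4); write t = 4w+3.
Then (4w+3)^4 + 3(4w+3)^2 + 16(4w+3) - 8 = 256w^4 + 768w^3 + 912w^2 + 568w + 148 = 4(64w^4 + 192w^3 + 228w^2 + 142w + 37).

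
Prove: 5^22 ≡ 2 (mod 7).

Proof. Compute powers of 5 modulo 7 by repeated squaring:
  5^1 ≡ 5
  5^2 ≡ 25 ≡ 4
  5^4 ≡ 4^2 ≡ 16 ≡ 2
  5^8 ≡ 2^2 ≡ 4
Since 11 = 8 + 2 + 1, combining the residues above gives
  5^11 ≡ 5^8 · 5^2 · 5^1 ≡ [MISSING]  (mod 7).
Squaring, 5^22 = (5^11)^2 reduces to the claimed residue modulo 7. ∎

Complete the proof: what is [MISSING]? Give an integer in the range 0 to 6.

3

Multiply the listed residues: 4 · 4 · 5 = 16 → 80.
Reducing modulo 7: 80 = 11·7 + 3, so 5^11 ≡ 3.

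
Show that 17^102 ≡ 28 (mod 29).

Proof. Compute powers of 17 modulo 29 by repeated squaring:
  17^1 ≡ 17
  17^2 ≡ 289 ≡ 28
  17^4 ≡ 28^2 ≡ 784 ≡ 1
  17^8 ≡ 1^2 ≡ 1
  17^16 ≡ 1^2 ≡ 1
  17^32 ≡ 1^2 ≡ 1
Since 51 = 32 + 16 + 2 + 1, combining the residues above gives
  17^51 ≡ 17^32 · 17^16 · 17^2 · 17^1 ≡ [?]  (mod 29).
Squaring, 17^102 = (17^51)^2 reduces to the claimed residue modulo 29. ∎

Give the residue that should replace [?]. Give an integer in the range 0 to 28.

Multiply the listed residues: 1 · 1 · 28 · 17 = 1 → 28 → 476.
Reducing modulo 29: 476 = 16·29 + 12, so 17^51 ≡ 12.

12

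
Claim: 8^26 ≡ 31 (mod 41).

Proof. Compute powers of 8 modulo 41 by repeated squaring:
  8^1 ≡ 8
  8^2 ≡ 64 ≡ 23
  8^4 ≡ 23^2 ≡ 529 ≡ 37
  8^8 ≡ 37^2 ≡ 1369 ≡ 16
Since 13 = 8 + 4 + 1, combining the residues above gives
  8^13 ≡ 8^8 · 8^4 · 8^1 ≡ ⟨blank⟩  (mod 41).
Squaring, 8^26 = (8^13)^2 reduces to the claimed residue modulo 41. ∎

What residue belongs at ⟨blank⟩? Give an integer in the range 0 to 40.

21

8^8 · 8^4 · 8^1 ≡ 16 · 37 · 8 = 4736.
4736 mod 41 = 21, so 8^13 ≡ 21 (mod 41).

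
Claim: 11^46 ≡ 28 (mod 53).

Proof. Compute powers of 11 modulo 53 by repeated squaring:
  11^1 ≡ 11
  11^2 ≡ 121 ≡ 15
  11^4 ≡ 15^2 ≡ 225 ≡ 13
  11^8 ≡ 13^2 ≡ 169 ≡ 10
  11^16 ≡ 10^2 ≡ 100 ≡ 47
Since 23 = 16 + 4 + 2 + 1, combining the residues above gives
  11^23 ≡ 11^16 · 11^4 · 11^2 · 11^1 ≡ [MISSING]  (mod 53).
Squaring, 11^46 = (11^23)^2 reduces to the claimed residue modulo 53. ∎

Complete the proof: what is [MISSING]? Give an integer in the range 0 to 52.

9

11^16 · 11^4 · 11^2 · 11^1 ≡ 47 · 13 · 15 · 11 = 100815.
100815 mod 53 = 9, so 11^23 ≡ 9 (mod 53).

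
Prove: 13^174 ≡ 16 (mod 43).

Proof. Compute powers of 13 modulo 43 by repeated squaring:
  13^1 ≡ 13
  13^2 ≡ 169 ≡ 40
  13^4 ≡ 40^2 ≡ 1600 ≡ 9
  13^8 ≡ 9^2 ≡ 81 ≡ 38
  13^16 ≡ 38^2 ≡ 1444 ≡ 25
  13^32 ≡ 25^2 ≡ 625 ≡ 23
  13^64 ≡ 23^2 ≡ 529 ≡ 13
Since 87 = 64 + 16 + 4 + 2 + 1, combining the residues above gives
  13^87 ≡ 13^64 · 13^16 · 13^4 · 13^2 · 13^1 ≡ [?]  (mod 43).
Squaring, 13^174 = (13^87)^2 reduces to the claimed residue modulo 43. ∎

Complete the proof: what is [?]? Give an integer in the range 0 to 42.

4

13^64 · 13^16 · 13^4 · 13^2 · 13^1 ≡ 13 · 25 · 9 · 40 · 13 = 1521000.
1521000 mod 43 = 4, so 13^87 ≡ 4 (mod 43).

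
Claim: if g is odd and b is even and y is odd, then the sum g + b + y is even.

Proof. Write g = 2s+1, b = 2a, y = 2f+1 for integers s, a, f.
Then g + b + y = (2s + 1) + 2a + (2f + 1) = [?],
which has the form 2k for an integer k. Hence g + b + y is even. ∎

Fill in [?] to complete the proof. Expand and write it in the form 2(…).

2(a + f + s + 1)

(2s + 1) + 2a + (2f + 1) = 2a + 2f + 2s + 2
= 2(a + f + s + 1).
Since a + f + s + 1 is an integer, the sum is of the form 2k for an integer k.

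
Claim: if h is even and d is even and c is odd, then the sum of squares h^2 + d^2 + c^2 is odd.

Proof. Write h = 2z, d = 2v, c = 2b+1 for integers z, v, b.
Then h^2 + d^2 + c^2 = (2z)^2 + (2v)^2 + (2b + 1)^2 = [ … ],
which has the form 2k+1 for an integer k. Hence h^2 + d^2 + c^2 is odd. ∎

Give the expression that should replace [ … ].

Expanding: (2z)^2 + (2v)^2 + (2b + 1)^2 = 4b^2 + 4b + 4v^2 + 4z^2 + 1.
Every term except the constant is even, so this is 2(2b^2 + 2b + 2v^2 + 2z^2) + 1,
and 2b^2 + 2b + 2v^2 + 2z^2 ∈ ℤ gives the required form.

2(2b^2 + 2b + 2v^2 + 2z^2) + 1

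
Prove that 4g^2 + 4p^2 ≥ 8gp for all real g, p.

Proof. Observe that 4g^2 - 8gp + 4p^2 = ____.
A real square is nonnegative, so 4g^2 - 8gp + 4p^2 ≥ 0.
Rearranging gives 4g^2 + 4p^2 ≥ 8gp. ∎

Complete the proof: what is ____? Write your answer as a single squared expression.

(2g - 2p)^2

4g^2 - 8gp + 4p^2 is a perfect-square trinomial: the outer terms are (2g)^2 and (2p)^2, and the cross term is -2·2g·2p.
So 4g^2 - 8gp + 4p^2 = (2g - 2p)^2 ≥ 0.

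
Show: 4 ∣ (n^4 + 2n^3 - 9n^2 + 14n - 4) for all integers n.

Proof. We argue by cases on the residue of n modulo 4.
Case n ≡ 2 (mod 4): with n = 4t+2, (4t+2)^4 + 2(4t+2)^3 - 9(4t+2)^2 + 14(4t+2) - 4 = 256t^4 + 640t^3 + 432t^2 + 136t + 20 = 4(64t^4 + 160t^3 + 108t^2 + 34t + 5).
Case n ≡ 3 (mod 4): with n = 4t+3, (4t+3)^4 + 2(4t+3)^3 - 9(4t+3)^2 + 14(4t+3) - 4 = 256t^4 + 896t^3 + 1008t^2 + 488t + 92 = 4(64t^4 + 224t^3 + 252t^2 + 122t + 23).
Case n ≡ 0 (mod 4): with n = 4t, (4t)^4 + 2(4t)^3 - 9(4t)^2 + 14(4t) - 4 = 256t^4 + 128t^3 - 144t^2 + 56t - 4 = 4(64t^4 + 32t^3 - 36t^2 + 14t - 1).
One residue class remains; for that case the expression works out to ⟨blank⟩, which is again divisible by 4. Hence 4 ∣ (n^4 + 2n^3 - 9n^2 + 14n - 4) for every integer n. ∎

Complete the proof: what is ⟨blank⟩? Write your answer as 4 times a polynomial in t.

The residues treated are {2, 3, 0}, so the missing case is n ≡ 1 (mod 4); write n = 4t+1.
Then (4t+1)^4 + 2(4t+1)^3 - 9(4t+1)^2 + 14(4t+1) - 4 = 256t^4 + 384t^3 + 48t^2 + 24t + 4 = 4(64t^4 + 96t^3 + 12t^2 + 6t + 1).

4(64t^4 + 96t^3 + 12t^2 + 6t + 1)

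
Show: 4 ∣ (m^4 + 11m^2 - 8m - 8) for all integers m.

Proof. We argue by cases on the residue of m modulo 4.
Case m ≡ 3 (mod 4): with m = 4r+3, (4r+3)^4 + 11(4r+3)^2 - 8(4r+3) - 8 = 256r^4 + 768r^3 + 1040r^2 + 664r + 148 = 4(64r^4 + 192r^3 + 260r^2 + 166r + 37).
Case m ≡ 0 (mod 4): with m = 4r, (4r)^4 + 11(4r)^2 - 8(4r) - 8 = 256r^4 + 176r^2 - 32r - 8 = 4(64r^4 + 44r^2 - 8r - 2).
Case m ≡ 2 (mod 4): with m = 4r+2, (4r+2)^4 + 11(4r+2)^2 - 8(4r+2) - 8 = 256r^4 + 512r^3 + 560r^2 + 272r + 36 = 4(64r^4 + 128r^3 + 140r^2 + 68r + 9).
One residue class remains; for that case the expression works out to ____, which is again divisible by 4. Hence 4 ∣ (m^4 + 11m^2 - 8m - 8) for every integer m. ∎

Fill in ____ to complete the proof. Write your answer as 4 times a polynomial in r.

Only m ≡ 1 (mod 4) is unaccounted for. Put m = 4r+1:
(4r+1)^4 + 11(4r+1)^2 - 8(4r+1) - 8 expands to 256r^4 + 256r^3 + 272r^2 + 72r - 4,
and factoring out 4 leaves 4(64r^4 + 64r^3 + 68r^2 + 18r - 1).

4(64r^4 + 64r^3 + 68r^2 + 18r - 1)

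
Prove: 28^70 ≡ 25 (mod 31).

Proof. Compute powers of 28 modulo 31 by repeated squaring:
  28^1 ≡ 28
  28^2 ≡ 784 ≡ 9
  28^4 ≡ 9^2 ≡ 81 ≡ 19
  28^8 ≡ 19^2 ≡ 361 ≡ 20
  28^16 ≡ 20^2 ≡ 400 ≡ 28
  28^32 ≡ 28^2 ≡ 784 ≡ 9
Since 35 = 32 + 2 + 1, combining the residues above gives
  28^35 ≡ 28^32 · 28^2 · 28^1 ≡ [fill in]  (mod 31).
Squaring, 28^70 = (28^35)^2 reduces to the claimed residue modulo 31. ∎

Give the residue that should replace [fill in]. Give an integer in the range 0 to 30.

28^32 · 28^2 · 28^1 ≡ 9 · 9 · 28 = 2268.
2268 mod 31 = 5, so 28^35 ≡ 5 (mod 31).

5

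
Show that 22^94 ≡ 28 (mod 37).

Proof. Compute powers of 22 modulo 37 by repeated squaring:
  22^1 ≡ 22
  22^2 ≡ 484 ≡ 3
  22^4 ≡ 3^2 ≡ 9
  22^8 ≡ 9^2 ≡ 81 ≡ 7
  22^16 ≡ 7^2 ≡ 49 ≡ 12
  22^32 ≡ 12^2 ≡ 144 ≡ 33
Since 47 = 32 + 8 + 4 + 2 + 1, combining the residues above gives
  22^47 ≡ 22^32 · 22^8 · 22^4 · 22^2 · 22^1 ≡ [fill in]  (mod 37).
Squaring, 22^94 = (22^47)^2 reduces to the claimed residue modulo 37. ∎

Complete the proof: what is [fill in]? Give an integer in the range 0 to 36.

18

22^32 · 22^8 · 22^4 · 22^2 · 22^1 ≡ 33 · 7 · 9 · 3 · 22 = 137214.
137214 mod 37 = 18, so 22^47 ≡ 18 (mod 37).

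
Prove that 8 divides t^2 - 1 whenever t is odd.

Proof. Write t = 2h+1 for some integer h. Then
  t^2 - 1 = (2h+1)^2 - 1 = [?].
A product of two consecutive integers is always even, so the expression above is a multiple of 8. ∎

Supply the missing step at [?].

(2h+1)^2 - 1 = 4h^2 + 4h + 1 - 1 = 4h^2 + 4h = 4h(h+1).
Since h and h+1 are consecutive, h(h+1) is even, and 4·(even) is a multiple of 8.

4h(h + 1)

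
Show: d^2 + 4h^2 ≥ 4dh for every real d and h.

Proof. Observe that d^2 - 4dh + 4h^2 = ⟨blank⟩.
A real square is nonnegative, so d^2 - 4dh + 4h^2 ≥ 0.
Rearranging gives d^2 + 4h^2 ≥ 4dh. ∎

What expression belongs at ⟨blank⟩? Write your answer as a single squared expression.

The leading and trailing coefficients are 1^2 and 2^2, and 4 = 2·1·2, so the trinomial is (d - 2h)^2.
Hence d^2 - 4dh + 4h^2 ≥ 0.

(d - 2h)^2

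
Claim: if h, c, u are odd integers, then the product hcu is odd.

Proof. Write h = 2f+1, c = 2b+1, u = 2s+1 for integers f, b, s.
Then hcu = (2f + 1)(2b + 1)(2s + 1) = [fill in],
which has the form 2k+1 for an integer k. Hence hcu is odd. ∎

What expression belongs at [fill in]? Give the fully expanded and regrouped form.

2(4bfs + 2bf + 2bs + b + 2fs + f + s) + 1

Expanding: (2f + 1)(2b + 1)(2s + 1) = 8bfs + 4bf + 4bs + 2b + 4fs + 2f + 2s + 1.
Every term except the constant is even, so this is 2(4bfs + 2bf + 2bs + b + 2fs + f + s) + 1,
and 4bfs + 2bf + 2bs + b + 2fs + f + s ∈ ℤ gives the required form.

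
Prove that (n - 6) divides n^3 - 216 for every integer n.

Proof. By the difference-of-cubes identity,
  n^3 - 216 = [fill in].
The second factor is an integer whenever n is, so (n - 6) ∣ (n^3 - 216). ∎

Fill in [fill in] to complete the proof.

Polynomial division of n^3 - 216 by n - 6 leaves remainder 0 and quotient n^2 + 6n + 36.
Hence n^3 - 216 = (n - 6)(n^2 + 6n + 36).

(n - 6)(n^2 + 6n + 36)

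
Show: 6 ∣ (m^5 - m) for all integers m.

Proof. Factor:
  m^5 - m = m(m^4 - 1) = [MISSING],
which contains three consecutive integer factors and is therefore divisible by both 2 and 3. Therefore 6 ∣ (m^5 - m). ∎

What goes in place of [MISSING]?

m^4 - 1 = (m^2 - 1)(m^2 + 1), and m^2 - 1 = (m-1)(m+1).
So m(m^4 - 1) = (m - 1)m(m + 1)(m^2 + 1).

(m - 1)m(m + 1)(m^2 + 1)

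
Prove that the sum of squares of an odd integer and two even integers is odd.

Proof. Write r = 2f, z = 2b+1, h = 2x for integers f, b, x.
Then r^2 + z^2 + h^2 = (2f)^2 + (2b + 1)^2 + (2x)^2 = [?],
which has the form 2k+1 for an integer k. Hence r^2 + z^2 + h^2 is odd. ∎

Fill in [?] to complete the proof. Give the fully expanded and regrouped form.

2(2b^2 + 2b + 2f^2 + 2x^2) + 1

Expanding: (2f)^2 + (2b + 1)^2 + (2x)^2 = 4b^2 + 4b + 4f^2 + 4x^2 + 1.
Every term except the constant is even, so this is 2(2b^2 + 2b + 2f^2 + 2x^2) + 1,
and 2b^2 + 2b + 2f^2 + 2x^2 ∈ ℤ gives the required form.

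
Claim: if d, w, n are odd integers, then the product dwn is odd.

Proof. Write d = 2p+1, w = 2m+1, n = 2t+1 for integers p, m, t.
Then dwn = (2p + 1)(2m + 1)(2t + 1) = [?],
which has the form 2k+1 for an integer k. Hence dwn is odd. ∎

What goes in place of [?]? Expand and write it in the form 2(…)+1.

(2p + 1)(2m + 1)(2t + 1) = 8mpt + 4mp + 4mt + 2m + 4pt + 2p + 2t + 1
= 2(4mpt + 2mp + 2mt + m + 2pt + p + t) + 1.
Since 4mpt + 2mp + 2mt + m + 2pt + p + t is an integer, the product is of the form 2k+1 for an integer k.

2(4mpt + 2mp + 2mt + m + 2pt + p + t) + 1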